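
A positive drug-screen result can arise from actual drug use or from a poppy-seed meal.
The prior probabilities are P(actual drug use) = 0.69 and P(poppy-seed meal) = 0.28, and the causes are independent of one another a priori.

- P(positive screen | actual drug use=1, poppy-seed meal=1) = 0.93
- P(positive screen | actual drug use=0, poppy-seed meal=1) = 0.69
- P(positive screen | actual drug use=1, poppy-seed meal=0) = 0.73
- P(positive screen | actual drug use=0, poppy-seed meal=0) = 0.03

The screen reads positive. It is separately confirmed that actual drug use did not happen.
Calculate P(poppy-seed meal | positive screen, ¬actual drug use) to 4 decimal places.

P(poppy-seed meal | positive screen, ¬actual drug use) ≈ 0.8994

By total probability over both values of poppy-seed meal:
  P(positive screen | ¬actual drug use) = 0.03×0.72 + 0.69×0.28
        = 0.021600 + 0.193200 = 0.214800
Configurations with poppy-seed meal contribute 0.193200, so
  P(poppy-seed meal | positive screen, ¬actual drug use) = 0.193200 / 0.214800 ≈ 0.8994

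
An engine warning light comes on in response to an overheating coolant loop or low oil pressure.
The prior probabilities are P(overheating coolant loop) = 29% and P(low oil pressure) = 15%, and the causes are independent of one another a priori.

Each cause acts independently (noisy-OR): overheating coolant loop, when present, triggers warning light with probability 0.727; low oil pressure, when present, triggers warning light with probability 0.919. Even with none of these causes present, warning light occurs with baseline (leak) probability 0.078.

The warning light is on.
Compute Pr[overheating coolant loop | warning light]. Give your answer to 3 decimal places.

Pr[overheating coolant loop | warning light] ≈ 0.609

Under noisy-OR, P(warning light | causes) = 1 − (1−0.078)·∏(1−qᵢ) over the active causes.
Numerator (weight on configurations with overheating coolant loop): 0.184454 + 0.042613 = 0.227067
Denominator P(warning light): 0.078·0.71·0.85 + 0.925318·0.71·0.15 + 0.748294·0.29·0.85 + 0.979612·0.29·0.15 = 0.372686
Posterior = 0.227067 / 0.372686 ≈ 0.609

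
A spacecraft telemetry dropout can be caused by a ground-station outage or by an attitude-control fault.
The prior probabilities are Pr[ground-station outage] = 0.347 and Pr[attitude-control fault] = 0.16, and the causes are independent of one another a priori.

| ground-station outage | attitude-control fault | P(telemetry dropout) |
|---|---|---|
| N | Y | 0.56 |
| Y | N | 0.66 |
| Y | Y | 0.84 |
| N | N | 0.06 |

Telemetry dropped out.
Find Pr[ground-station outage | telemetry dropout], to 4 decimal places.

For the numerator, keep only ground-station outage=true terms: 0.192377 + 0.046637 = 0.239014
Normalizer over all consistent configurations: 0.06×0.653×0.84 + 0.56×0.653×0.16 + 0.66×0.347×0.84 + 0.84×0.347×0.16 = 0.330434
Posterior = 0.239014 / 0.330434 ≈ 0.7233

Pr[ground-station outage | telemetry dropout] ≈ 0.7233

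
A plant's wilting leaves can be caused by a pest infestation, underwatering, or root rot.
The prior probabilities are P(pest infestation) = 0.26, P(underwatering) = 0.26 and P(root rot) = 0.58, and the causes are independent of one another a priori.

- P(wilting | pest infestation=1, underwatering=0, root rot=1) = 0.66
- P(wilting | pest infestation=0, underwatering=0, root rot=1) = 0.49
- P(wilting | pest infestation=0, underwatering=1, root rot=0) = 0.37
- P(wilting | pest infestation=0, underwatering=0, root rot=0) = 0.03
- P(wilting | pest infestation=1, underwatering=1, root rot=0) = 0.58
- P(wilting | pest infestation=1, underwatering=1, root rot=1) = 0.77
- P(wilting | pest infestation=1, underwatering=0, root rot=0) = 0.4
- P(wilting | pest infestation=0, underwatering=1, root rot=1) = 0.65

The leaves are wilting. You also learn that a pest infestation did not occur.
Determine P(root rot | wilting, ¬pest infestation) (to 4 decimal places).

P(root rot | wilting, ¬pest infestation) ≈ 0.8611

Enumerate the 4 (underwatering, root rot) configurations and weight by the priors:
  P(wilting | ¬pest infestation) = 0.03*0.74*0.42 + 0.49*0.74*0.58 + 0.37*0.26*0.42 + 0.65*0.26*0.58
        = 0.009324 + 0.210308 + 0.040404 + 0.098020 = 0.358056
Configurations with root rot contribute 0.308328, so
  P(root rot | wilting, ¬pest infestation) = 0.308328 / 0.358056 ≈ 0.8611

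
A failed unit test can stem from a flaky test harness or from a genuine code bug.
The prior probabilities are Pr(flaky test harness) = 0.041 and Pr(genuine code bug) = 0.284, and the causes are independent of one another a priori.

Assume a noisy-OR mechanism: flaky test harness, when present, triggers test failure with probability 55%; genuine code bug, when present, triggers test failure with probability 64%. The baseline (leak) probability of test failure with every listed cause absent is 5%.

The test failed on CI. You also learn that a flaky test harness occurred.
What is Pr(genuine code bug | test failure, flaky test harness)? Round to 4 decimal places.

Pr(genuine code bug | test failure, flaky test harness) ≈ 0.3696

Under noisy-OR, P(test failure | causes) = 1 − (1−0.05)·∏(1−qᵢ) over the active causes.
Weight on genuine code bug=true, given the evidence: 0.8461·0.284 = 0.240292
The normalizing constant is 0.5725·0.716 + 0.8461·0.284 = 0.650202
P(genuine code bug | test failure, flaky test harness) = 0.240292/0.650202 ≈ 0.3696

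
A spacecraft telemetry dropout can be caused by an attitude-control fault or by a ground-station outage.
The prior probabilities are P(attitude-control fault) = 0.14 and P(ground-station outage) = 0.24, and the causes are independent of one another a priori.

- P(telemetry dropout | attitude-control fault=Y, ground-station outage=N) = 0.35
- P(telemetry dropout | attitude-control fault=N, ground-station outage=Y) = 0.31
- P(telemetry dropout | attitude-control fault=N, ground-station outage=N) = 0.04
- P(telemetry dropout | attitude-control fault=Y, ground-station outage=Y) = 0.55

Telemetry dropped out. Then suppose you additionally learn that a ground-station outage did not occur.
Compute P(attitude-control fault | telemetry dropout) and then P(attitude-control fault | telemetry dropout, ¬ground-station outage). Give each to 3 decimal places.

P(attitude-control fault | telemetry dropout) ≈ 0.382; P(attitude-control fault | telemetry dropout, ¬ground-station outage) ≈ 0.588

Enumerate the 4 (attitude-control fault, ground-station outage) configurations and weight by the priors:
  P(telemetry dropout) = 0.04·0.86·0.76 + 0.31·0.86·0.24 + 0.35·0.14·0.76 + 0.55·0.14·0.24
        = 0.026144 + 0.063984 + 0.037240 + 0.018480 = 0.145848
Configurations with attitude-control fault contribute 0.055720, so
  P(attitude-control fault | telemetry dropout) = 0.055720 / 0.145848 ≈ 0.382

Now condition on the additional information:
By total probability over both values of attitude-control fault:
  P(telemetry dropout | ¬ground-station outage) = 0.04·0.86 + 0.35·0.14
        = 0.034400 + 0.049000 = 0.083400
Keeping only the attitude-control fault-present terms gives 0.049000, so
  P(attitude-control fault | telemetry dropout, ¬ground-station outage) = 0.049000 / 0.083400 ≈ 0.588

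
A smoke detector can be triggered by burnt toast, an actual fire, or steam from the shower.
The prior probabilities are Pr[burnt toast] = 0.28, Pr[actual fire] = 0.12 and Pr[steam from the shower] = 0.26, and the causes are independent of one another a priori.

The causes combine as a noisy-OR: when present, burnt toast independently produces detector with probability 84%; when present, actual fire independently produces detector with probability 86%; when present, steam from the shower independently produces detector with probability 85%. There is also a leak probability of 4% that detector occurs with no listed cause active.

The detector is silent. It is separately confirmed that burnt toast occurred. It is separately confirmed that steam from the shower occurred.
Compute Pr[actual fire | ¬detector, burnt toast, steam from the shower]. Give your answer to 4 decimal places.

Under noisy-OR, P(detector | causes) = 1 − (1−0.04)·∏(1−qᵢ) over the active causes.
For the numerator, keep only actual fire=true terms: 0.003226·0.12 = 0.000387
Normalizer over all consistent configurations: 0.02304·0.88 + 0.003226·0.12 = 0.020662
Posterior = 0.000387 / 0.020662 ≈ 0.0187

Pr[actual fire | ¬detector, burnt toast, steam from the shower] ≈ 0.0187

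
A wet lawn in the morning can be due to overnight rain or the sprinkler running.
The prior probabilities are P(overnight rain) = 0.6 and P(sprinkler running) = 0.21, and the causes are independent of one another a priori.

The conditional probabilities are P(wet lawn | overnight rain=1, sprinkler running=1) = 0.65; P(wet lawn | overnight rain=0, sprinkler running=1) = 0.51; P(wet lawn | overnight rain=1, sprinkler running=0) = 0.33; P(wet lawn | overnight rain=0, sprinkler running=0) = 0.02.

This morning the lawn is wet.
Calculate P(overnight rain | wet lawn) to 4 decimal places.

Enumerate the 4 (overnight rain, sprinkler running) configurations and weight by the priors:
  P(wet lawn) = 0.02×0.4×0.79 + 0.51×0.4×0.21 + 0.33×0.6×0.79 + 0.65×0.6×0.21
        = 0.006320 + 0.042840 + 0.156420 + 0.081900 = 0.287480
Keeping only the overnight rain-present terms gives 0.238320, so
  P(overnight rain | wet lawn) = 0.238320 / 0.287480 ≈ 0.8290

P(overnight rain | wet lawn) ≈ 0.8290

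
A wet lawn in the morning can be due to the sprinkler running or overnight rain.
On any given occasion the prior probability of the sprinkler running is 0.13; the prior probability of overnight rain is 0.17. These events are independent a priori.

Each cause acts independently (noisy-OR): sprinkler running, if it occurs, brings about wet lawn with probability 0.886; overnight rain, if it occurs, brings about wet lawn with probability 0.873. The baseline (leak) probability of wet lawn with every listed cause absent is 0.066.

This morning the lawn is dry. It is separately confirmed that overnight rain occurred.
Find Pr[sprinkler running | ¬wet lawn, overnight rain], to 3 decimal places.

Pr[sprinkler running | ¬wet lawn, overnight rain] ≈ 0.017

Under noisy-OR, P(wet lawn | causes) = 1 − (1−0.066)·∏(1−qᵢ) over the active causes.
By total probability over both values of sprinkler running:
  P(¬wet lawn | overnight rain) = 0.118618×0.87 + 0.013522×0.13
        = 0.103198 + 0.001758 = 0.104956
Keeping only the sprinkler running-present terms gives 0.001758, so
  P(sprinkler running | ¬wet lawn, overnight rain) = 0.001758 / 0.104956 ≈ 0.017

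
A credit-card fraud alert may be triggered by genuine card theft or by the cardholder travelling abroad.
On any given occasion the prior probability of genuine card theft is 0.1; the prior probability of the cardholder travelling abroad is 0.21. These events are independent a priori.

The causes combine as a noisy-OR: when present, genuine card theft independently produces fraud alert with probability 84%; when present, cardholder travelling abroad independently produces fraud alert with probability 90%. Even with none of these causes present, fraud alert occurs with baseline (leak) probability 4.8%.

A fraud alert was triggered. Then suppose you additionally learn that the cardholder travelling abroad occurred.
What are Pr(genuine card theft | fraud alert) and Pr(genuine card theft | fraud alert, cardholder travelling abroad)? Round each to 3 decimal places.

Under noisy-OR, P(fraud alert | causes) = 1 − (1−0.048)·∏(1−qᵢ) over the active causes.
Enumerate the 4 (genuine card theft, cardholder travelling abroad) configurations and weight by the priors:
  P(fraud alert) = 0.048*0.9*0.79 + 0.9048*0.9*0.21 + 0.84768*0.1*0.79 + 0.984768*0.1*0.21
        = 0.034128 + 0.171007 + 0.066967 + 0.020680 = 0.292782
Configurations with genuine card theft contribute 0.087647, so
  P(genuine card theft | fraud alert) = 0.087647 / 0.292782 ≈ 0.299

Now condition on the additional information:
By total probability over both values of genuine card theft:
  P(fraud alert | cardholder travelling abroad) = 0.9048*0.9 + 0.984768*0.1
        = 0.814320 + 0.098477 = 0.912797
Keeping only the genuine card theft-present terms gives 0.098477, so
  P(genuine card theft | fraud alert, cardholder travelling abroad) = 0.098477 / 0.912797 ≈ 0.108
— cardholder travelling abroad explains away the evidence for genuine card theft.

Pr(genuine card theft | fraud alert) ≈ 0.299; Pr(genuine card theft | fraud alert, cardholder travelling abroad) ≈ 0.108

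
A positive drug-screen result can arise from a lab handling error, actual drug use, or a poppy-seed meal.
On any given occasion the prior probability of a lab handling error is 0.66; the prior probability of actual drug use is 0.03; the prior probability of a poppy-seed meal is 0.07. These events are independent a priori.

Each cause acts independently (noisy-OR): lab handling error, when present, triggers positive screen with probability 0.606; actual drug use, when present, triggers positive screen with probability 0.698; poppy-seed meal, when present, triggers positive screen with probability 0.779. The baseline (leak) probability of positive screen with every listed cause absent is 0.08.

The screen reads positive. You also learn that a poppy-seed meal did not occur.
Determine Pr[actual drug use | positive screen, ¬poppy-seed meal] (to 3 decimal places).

Pr[actual drug use | positive screen, ¬poppy-seed meal] ≈ 0.054

Under noisy-OR, P(positive screen | causes) = 1 − (1−0.08)·∏(1−qᵢ) over the active causes.
Numerator (weight on configurations with actual drug use): 0.007366 + 0.017633 = 0.024999
Denominator P(positive screen | ¬poppy-seed meal): 0.08×0.34×0.97 + 0.72216×0.34×0.03 + 0.63752×0.66×0.97 + 0.890531×0.66×0.03 = 0.459523
Posterior = 0.024999 / 0.459523 ≈ 0.054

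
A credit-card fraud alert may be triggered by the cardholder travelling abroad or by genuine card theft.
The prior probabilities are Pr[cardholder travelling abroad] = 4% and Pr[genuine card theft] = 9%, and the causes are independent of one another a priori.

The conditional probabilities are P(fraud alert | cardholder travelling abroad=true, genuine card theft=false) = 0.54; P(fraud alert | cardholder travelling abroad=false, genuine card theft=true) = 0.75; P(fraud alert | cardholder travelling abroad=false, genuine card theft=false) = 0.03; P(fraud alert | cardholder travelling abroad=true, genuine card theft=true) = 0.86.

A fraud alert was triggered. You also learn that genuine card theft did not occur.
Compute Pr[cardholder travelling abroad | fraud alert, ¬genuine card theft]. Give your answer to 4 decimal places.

For the numerator, keep only cardholder travelling abroad=true terms: 0.54·0.04 = 0.021600
Normalizer over all consistent configurations: 0.03·0.96 + 0.54·0.04 = 0.050400
Posterior = 0.021600 / 0.050400 ≈ 0.4286

Pr[cardholder travelling abroad | fraud alert, ¬genuine card theft] ≈ 0.4286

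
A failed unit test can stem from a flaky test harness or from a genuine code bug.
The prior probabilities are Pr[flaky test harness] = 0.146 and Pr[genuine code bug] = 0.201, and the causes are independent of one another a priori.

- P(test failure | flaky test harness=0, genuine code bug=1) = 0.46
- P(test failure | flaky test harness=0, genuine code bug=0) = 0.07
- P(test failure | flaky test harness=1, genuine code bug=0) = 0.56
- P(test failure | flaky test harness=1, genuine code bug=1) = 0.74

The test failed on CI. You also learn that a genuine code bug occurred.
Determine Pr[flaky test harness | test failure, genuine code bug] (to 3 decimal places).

P(test failure | genuine code bug) = 0.46×0.854 + 0.74×0.146 = 0.392840 + 0.108040 = 0.500880
Of this, 0.108040 comes from 0.74×0.146 (the flaky test harness=true cases).
P(flaky test harness | test failure, genuine code bug) = 0.108040 / 0.500880 ≈ 0.216

Pr[flaky test harness | test failure, genuine code bug] ≈ 0.216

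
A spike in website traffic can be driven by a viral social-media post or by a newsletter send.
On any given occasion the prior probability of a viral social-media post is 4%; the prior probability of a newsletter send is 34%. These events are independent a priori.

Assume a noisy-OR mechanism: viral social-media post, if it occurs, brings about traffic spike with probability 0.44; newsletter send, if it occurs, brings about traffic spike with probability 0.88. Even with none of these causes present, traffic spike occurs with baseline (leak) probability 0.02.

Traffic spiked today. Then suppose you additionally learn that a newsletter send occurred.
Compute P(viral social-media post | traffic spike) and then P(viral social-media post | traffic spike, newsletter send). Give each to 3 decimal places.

Under noisy-OR, P(traffic spike | causes) = 1 − (1−0.02)·∏(1−qᵢ) over the active causes.
For the numerator, keep only viral social-media post=true terms: 0.011912 + 0.012704 = 0.024616
Normalizer over all consistent configurations: 0.02×0.96×0.66 + 0.8824×0.96×0.34 + 0.4512×0.04×0.66 + 0.934144×0.04×0.34 = 0.325303
P(viral social-media post | traffic spike) = 0.024616/0.325303 ≈ 0.076

Now also conditioning on newsletter send=true:
P(traffic spike | newsletter send) = 0.8824·0.96 + 0.934144·0.04 = 0.847104 + 0.037366 = 0.884470
The viral social-media post-present share is 0.934144·0.04 = 0.037366.
So P(viral social-media post | traffic spike, newsletter send) = 0.037366/0.884470 ≈ 0.042.
Conditioning on newsletter send lowers the posterior on viral social-media post: the classic explaining-away effect in a common-effect structure.

P(viral social-media post | traffic spike) ≈ 0.076; P(viral social-media post | traffic spike, newsletter send) ≈ 0.042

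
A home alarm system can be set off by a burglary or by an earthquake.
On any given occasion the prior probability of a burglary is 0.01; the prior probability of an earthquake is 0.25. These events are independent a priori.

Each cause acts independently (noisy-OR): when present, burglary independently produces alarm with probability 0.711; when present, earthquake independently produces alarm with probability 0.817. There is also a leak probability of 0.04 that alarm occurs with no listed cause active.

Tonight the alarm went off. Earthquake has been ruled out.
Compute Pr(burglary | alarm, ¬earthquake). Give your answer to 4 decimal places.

Pr(burglary | alarm, ¬earthquake) ≈ 0.1543

Under noisy-OR, P(alarm | causes) = 1 − (1−0.04)·∏(1−qᵢ) over the active causes.
P(alarm | ¬earthquake) = 0.04·0.99 + 0.72256·0.01 = 0.039600 + 0.007226 = 0.046826
Restricting to configurations with burglary present: 0.72256·0.01 = 0.007226.
Hence the posterior is 0.007226/0.046826 ≈ 0.1543.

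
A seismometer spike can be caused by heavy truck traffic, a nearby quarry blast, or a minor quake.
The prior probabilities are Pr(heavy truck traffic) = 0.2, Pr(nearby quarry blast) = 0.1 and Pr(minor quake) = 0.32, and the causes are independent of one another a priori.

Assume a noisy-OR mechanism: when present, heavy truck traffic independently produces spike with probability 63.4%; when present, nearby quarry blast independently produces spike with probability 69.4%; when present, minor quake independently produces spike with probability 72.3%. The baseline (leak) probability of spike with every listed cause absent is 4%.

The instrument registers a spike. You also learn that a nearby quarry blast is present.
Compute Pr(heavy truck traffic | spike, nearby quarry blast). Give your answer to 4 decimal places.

Pr(heavy truck traffic | spike, nearby quarry blast) ≈ 0.2285

Under noisy-OR, P(spike | causes) = 1 − (1−0.04)·∏(1−qᵢ) over the active causes.
Weight on heavy truck traffic=true, given the evidence: 0.121378 + 0.062094 = 0.183472
The normalizing constant is 0.70624·0.8·0.68 + 0.918628·0.8·0.32 + 0.892484·0.2·0.68 + 0.970218·0.2·0.32 = 0.802836
Posterior = 0.183472 / 0.802836 ≈ 0.2285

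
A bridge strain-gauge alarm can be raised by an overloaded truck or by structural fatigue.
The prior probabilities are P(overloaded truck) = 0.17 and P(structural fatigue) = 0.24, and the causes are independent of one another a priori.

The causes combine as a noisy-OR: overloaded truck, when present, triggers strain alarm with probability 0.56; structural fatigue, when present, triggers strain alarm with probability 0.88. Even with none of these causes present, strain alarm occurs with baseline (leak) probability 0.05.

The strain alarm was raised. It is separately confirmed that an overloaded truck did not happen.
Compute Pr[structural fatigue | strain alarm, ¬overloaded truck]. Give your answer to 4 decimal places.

Under noisy-OR, P(strain alarm | causes) = 1 − (1−0.05)·∏(1−qᵢ) over the active causes.
Enumerate both values of structural fatigue and weight by the priors:
  P(strain alarm | ¬overloaded truck) = 0.05·0.76 + 0.886·0.24
        = 0.038000 + 0.212640 = 0.250640
Keeping only the structural fatigue-present terms gives 0.212640, so
  P(structural fatigue | strain alarm, ¬overloaded truck) = 0.212640 / 0.250640 ≈ 0.8484

Pr[structural fatigue | strain alarm, ¬overloaded truck] ≈ 0.8484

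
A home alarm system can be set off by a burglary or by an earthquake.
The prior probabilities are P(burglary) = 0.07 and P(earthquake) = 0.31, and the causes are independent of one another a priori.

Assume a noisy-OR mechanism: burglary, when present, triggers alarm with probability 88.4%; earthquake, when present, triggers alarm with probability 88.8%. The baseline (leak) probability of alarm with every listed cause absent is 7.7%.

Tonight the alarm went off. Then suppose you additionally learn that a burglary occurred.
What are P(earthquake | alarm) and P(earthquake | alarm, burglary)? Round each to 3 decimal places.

P(earthquake | alarm) ≈ 0.752; P(earthquake | alarm, burglary) ≈ 0.332

Under noisy-OR, P(alarm | causes) = 1 − (1−0.077)·∏(1−qᵢ) over the active causes.
Weight on earthquake=true, given the evidence: 0.258497 + 0.021440 = 0.279937
The normalizing constant is 0.077·0.93·0.69 + 0.896624·0.93·0.31 + 0.892932·0.07·0.69 + 0.988008·0.07·0.31 = 0.372477
P(earthquake | alarm) = 0.279937/0.372477 ≈ 0.752

With the extra evidence:
Sum P(alarm|·) weighted by the priors over both values of earthquake:
  P(alarm | burglary) = 0.892932×0.69 + 0.988008×0.31
        = 0.616123 + 0.306282 = 0.922405
Configurations with earthquake contribute 0.306282, so
  P(earthquake | alarm, burglary) = 0.306282 / 0.922405 ≈ 0.332
— burglary explains away the evidence for earthquake.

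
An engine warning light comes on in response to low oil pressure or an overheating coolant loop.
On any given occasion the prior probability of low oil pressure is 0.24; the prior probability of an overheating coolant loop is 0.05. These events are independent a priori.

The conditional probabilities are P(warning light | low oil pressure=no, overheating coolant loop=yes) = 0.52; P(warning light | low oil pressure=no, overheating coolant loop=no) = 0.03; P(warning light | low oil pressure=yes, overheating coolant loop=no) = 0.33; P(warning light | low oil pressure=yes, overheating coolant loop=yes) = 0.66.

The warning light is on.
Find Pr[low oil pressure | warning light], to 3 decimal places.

Pr[low oil pressure | warning light] ≈ 0.668

For the numerator, keep only low oil pressure=true terms: 0.075240 + 0.007920 = 0.083160
Denominator P(warning light): 0.03·0.76·0.95 + 0.52·0.76·0.05 + 0.33·0.24·0.95 + 0.66·0.24·0.05 = 0.124580
P(low oil pressure | warning light) = 0.083160/0.124580 ≈ 0.668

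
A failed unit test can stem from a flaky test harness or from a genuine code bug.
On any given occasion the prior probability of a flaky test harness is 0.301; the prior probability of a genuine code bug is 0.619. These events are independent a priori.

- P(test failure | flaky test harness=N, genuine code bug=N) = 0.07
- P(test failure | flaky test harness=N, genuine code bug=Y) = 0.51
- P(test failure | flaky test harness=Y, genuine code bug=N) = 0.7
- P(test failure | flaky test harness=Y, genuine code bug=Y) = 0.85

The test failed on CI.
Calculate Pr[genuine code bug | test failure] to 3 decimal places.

Pr[genuine code bug | test failure] ≈ 0.793

Numerator (weight on configurations with genuine code bug): 0.220667 + 0.158371 = 0.379038
Denominator P(test failure): 0.07*0.699*0.381 + 0.51*0.699*0.619 + 0.7*0.301*0.381 + 0.85*0.301*0.619 = 0.477957
Posterior = 0.379038 / 0.477957 ≈ 0.793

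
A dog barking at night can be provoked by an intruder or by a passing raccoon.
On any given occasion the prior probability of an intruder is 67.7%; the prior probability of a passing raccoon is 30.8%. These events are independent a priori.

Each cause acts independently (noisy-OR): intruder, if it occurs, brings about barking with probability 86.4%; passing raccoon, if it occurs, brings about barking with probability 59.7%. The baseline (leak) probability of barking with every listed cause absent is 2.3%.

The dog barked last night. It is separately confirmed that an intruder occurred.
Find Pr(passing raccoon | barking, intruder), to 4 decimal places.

Under noisy-OR, P(barking | causes) = 1 − (1−0.023)·∏(1−qᵢ) over the active causes.
Weight on passing raccoon=true, given the evidence: 0.946453·0.308 = 0.291508
Normalizer over all consistent configurations: 0.867128·0.692 + 0.946453·0.308 = 0.891561
P(passing raccoon | barking, intruder) = 0.291508/0.891561 ≈ 0.3270

Pr(passing raccoon | barking, intruder) ≈ 0.3270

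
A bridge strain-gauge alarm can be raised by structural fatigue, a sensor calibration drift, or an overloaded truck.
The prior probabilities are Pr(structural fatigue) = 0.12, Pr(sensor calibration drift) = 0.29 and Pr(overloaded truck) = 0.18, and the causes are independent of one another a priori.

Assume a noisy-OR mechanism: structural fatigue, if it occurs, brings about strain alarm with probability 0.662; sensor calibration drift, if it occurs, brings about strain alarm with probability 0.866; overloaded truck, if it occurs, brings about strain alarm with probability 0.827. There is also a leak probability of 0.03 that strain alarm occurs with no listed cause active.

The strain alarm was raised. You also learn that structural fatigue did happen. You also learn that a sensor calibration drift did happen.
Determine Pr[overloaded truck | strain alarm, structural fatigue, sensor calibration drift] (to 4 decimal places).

Under noisy-OR, P(strain alarm | causes) = 1 − (1−0.03)·∏(1−qᵢ) over the active causes.
Weight on overloaded truck=true, given the evidence: 0.9924·0.18 = 0.178632
Normalizer over all consistent configurations: 0.956067·0.82 + 0.9924·0.18 = 0.962607
P(overloaded truck | strain alarm, structural fatigue, sensor calibration drift) = 0.178632/0.962607 ≈ 0.1856

Pr[overloaded truck | strain alarm, structural fatigue, sensor calibration drift] ≈ 0.1856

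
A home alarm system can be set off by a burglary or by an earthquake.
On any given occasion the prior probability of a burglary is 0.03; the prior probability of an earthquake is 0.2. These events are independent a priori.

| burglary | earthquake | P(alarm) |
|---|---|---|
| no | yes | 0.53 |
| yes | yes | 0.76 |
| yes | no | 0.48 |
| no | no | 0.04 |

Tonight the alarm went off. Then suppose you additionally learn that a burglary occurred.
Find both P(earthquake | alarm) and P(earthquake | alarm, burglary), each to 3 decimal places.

Enumerate the 4 (burglary, earthquake) configurations and weight by the priors:
  P(alarm) = 0.04*0.97*0.8 + 0.53*0.97*0.2 + 0.48*0.03*0.8 + 0.76*0.03*0.2
        = 0.031040 + 0.102820 + 0.011520 + 0.004560 = 0.149940
Configurations with earthquake contribute 0.107380, so
  P(earthquake | alarm) = 0.107380 / 0.149940 ≈ 0.716

Now also conditioning on burglary=true:
P(alarm | burglary) = 0.48·0.8 + 0.76·0.2 = 0.384000 + 0.152000 = 0.536000
Restricting to configurations with earthquake present: 0.76·0.2 = 0.152000.
P(earthquake | alarm, burglary) = 0.152000 / 0.536000 ≈ 0.284

P(earthquake | alarm) ≈ 0.716; P(earthquake | alarm, burglary) ≈ 0.284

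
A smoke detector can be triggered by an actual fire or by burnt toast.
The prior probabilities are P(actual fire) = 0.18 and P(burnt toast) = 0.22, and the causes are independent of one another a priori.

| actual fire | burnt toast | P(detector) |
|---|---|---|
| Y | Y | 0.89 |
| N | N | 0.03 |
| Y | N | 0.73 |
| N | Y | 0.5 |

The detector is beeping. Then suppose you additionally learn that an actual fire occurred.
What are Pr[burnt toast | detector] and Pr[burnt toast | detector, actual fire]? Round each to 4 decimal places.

P(detector) = 0.03×0.82×0.78 + 0.5×0.82×0.22 + 0.73×0.18×0.78 + 0.89×0.18×0.22 = 0.019188 + 0.090200 + 0.102492 + 0.035244 = 0.247124
Restricting to configurations with burnt toast present: 0.090200 + 0.035244 = 0.125444.
Hence the posterior is 0.125444/0.247124 ≈ 0.5076.

Now condition on the additional information:
P(detector | actual fire) = 0.73*0.78 + 0.89*0.22 = 0.569400 + 0.195800 = 0.765200
Of this, 0.195800 comes from 0.89*0.22 (the burnt toast=true cases).
So P(burnt toast | detector, actual fire) = 0.195800/0.765200 ≈ 0.2559.
This is intercausal reasoning (explaining away): once actual fire accounts for the detector, burnt toast becomes less likely.

Pr[burnt toast | detector] ≈ 0.5076; Pr[burnt toast | detector, actual fire] ≈ 0.2559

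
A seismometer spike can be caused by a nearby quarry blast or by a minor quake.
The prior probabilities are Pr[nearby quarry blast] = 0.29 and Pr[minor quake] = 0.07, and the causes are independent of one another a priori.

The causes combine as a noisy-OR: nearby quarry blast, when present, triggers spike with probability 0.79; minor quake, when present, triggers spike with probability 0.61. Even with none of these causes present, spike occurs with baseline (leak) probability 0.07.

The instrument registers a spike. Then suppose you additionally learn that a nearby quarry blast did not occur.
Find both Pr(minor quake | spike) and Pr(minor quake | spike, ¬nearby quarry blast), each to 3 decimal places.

Under noisy-OR, P(spike | causes) = 1 − (1−0.07)·∏(1−qᵢ) over the active causes.
Enumerate the 4 (nearby quarry blast, minor quake) configurations and weight by the priors:
  P(spike) = 0.07·0.71·0.93 + 0.6373·0.71·0.07 + 0.8047·0.29·0.93 + 0.923833·0.29·0.07
        = 0.046221 + 0.031674 + 0.217028 + 0.018754 = 0.313677
The terms with minor quake present sum to 0.050428, so
  P(minor quake | spike) = 0.050428 / 0.313677 ≈ 0.161

Now condition on the additional information:
By total probability over both values of minor quake:
  P(spike | ¬nearby quarry blast) = 0.07×0.93 + 0.6373×0.07
        = 0.065100 + 0.044611 = 0.109711
The terms with minor quake present sum to 0.044611, so
  P(minor quake | spike, ¬nearby quarry blast) = 0.044611 / 0.109711 ≈ 0.407
With nearby quarry blast excluded, minor quake must carry more of the explanatory weight for the spike.

Pr(minor quake | spike) ≈ 0.161; Pr(minor quake | spike, ¬nearby quarry blast) ≈ 0.407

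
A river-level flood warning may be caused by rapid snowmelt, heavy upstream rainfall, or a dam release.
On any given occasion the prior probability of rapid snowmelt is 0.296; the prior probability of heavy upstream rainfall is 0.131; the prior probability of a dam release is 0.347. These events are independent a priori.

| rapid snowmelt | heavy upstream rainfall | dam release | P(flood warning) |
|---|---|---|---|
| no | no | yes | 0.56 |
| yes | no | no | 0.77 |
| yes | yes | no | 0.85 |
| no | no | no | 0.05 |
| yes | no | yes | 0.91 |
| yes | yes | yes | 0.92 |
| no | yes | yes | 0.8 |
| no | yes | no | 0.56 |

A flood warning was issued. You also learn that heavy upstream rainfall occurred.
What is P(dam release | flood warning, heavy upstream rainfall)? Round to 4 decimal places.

P(dam release | flood warning, heavy upstream rainfall) ≈ 0.4074

Numerator (weight on configurations with dam release): 0.195430 + 0.094495 = 0.289925
Denominator P(flood warning | heavy upstream rainfall): 0.56·0.704·0.653 + 0.8·0.704·0.347 + 0.85·0.296·0.653 + 0.92·0.296·0.347 = 0.711659
Posterior = 0.289925 / 0.711659 ≈ 0.4074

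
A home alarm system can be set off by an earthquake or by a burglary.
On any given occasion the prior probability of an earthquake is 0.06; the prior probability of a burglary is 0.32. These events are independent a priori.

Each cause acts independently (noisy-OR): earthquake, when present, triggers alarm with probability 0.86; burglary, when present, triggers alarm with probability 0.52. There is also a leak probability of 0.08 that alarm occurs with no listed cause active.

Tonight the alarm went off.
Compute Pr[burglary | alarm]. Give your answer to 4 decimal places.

Under noisy-OR, P(alarm | causes) = 1 − (1−0.08)·∏(1−qᵢ) over the active causes.
Numerator (weight on configurations with burglary): 0.167967 + 0.018013 = 0.185980
Denominator P(alarm): 0.08×0.94×0.68 + 0.5584×0.94×0.32 + 0.8712×0.06×0.68 + 0.938176×0.06×0.32 = 0.272661
P(burglary | alarm) = 0.185980/0.272661 ≈ 0.6821

Pr[burglary | alarm] ≈ 0.6821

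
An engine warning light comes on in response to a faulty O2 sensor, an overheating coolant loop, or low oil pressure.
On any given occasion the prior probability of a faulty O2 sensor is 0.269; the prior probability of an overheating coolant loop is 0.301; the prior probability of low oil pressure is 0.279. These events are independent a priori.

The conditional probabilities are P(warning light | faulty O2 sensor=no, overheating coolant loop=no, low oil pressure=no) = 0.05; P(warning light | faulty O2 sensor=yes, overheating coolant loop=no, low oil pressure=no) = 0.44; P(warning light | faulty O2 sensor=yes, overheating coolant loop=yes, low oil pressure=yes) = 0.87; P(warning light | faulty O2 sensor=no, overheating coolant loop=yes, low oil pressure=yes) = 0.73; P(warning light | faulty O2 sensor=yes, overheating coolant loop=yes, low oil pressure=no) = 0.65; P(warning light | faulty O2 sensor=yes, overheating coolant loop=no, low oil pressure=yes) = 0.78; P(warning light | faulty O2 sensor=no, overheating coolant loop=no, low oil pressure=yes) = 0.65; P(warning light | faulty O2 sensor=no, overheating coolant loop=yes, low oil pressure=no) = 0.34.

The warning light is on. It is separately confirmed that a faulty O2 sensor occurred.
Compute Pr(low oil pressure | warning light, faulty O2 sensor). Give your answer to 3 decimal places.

P(warning light | faulty O2 sensor) = 0.44*0.699*0.721 + 0.78*0.699*0.279 + 0.65*0.301*0.721 + 0.87*0.301*0.279 = 0.221751 + 0.152116 + 0.141064 + 0.073062 = 0.587993
Of this, 0.225178 comes from 0.152116 + 0.073062 (the low oil pressure=true cases).
Hence the posterior is 0.225178/0.587993 ≈ 0.383.

Pr(low oil pressure | warning light, faulty O2 sensor) ≈ 0.383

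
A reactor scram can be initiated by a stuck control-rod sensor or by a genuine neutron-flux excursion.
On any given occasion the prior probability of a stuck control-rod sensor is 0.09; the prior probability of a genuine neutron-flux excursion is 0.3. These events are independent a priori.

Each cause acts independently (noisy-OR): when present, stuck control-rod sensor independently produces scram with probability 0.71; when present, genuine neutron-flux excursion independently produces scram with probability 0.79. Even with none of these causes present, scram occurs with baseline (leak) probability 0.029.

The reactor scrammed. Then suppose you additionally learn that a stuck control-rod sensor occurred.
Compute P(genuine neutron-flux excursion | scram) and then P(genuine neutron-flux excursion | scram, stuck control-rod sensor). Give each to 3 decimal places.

P(genuine neutron-flux excursion | scram) ≈ 0.792; P(genuine neutron-flux excursion | scram, stuck control-rod sensor) ≈ 0.359

Under noisy-OR, P(scram | causes) = 1 − (1−0.029)·∏(1−qᵢ) over the active causes.
Sum P(scram|·) weighted by the priors over the 4 (stuck control-rod sensor, genuine neutron-flux excursion) configurations:
  P(scram) = 0.029·0.91·0.7 + 0.79609·0.91·0.3 + 0.71841·0.09·0.7 + 0.940866·0.09·0.3
        = 0.018473 + 0.217333 + 0.045260 + 0.025403 = 0.306469
Configurations with genuine neutron-flux excursion contribute 0.242736, so
  P(genuine neutron-flux excursion | scram) = 0.242736 / 0.306469 ≈ 0.792

Now condition on the additional information:
For the numerator, keep only genuine neutron-flux excursion=true terms: 0.940866×0.3 = 0.282260
Normalizer over all consistent configurations: 0.71841×0.7 + 0.940866×0.3 = 0.785147
P(genuine neutron-flux excursion | scram, stuck control-rod sensor) = 0.282260/0.785147 ≈ 0.359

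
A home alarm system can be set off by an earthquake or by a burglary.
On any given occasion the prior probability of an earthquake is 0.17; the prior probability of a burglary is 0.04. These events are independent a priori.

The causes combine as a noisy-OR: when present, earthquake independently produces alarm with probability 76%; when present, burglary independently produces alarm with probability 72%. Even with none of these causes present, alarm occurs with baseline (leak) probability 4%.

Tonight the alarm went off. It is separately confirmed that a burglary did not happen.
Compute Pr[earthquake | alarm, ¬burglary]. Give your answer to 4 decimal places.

Pr[earthquake | alarm, ¬burglary] ≈ 0.7976

Under noisy-OR, P(alarm | causes) = 1 − (1−0.04)·∏(1−qᵢ) over the active causes.
P(alarm | ¬burglary) = 0.04*0.83 + 0.7696*0.17 = 0.033200 + 0.130832 = 0.164032
Of this, 0.130832 comes from 0.7696*0.17 (the earthquake=true cases).
P(earthquake | alarm, ¬burglary) = 0.130832 / 0.164032 ≈ 0.7976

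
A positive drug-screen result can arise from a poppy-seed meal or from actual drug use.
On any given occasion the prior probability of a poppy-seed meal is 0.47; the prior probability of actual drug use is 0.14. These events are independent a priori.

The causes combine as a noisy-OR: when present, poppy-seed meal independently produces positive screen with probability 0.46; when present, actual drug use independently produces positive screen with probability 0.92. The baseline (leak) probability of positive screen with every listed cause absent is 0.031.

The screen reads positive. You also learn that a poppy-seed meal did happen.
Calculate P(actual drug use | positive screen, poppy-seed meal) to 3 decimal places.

Under noisy-OR, P(positive screen | causes) = 1 − (1−0.031)·∏(1−qᵢ) over the active causes.
Weight on actual drug use=true, given the evidence: 0.958139·0.14 = 0.134139
The normalizing constant is 0.47674·0.86 + 0.958139·0.14 = 0.544135
P(actual drug use | positive screen, poppy-seed meal) = 0.134139/0.544135 ≈ 0.247

P(actual drug use | positive screen, poppy-seed meal) ≈ 0.247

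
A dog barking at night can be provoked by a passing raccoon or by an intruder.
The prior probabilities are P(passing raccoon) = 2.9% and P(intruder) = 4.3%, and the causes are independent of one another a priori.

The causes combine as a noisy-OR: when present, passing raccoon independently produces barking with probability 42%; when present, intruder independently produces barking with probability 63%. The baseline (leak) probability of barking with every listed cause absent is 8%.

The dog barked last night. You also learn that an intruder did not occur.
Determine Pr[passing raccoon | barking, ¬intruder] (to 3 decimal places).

Under noisy-OR, P(barking | causes) = 1 − (1−0.08)·∏(1−qᵢ) over the active causes.
For the numerator, keep only passing raccoon=true terms: 0.4664×0.029 = 0.013526
Normalizer over all consistent configurations: 0.08×0.971 + 0.4664×0.029 = 0.091206
Posterior = 0.013526 / 0.091206 ≈ 0.148

Pr[passing raccoon | barking, ¬intruder] ≈ 0.148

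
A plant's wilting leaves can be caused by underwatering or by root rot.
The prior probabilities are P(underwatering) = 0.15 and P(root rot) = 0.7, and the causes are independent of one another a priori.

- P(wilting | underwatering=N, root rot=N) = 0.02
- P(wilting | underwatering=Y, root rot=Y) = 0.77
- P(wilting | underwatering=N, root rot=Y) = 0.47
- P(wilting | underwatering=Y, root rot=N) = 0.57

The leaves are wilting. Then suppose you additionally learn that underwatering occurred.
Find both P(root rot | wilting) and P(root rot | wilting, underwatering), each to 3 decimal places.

P(root rot | wilting) ≈ 0.921; P(root rot | wilting, underwatering) ≈ 0.759

P(wilting) = 0.02·0.85·0.3 + 0.47·0.85·0.7 + 0.57·0.15·0.3 + 0.77·0.15·0.7 = 0.005100 + 0.279650 + 0.025650 + 0.080850 = 0.391250
Restricting to configurations with root rot present: 0.279650 + 0.080850 = 0.360500.
So P(root rot | wilting) = 0.360500/0.391250 ≈ 0.921.

Now condition on the additional information:
Sum P(wilting|·) weighted by the priors over both values of root rot:
  P(wilting | underwatering) = 0.57*0.3 + 0.77*0.7
        = 0.171000 + 0.539000 = 0.710000
Keeping only the root rot-present terms gives 0.539000, so
  P(root rot | wilting, underwatering) = 0.539000 / 0.710000 ≈ 0.759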